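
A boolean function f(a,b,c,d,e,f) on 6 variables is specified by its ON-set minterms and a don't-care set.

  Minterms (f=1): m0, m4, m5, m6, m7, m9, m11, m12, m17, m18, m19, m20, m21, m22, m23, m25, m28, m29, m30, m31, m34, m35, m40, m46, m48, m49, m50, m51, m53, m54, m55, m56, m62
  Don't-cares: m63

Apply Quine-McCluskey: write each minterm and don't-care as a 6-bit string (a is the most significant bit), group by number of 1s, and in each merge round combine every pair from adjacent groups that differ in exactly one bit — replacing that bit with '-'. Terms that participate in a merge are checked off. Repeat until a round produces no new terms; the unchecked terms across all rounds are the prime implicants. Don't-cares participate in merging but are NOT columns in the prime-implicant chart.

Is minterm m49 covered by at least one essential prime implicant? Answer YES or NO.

Round 0: 000000✓ 000100✓ 000101✓ 000110✓ 000111✓ 001001✓ 001011✓ 001100✓ 010001✓ 010010✓ 010011✓ 010100✓ 010101✓ 010110✓ 010111✓ 011001✓ 011100✓ 011101✓ 011110✓ 011111✓ 100010✓ 100011✓ 101000✓ 101110✓ 110000✓ 110001✓ 110010✓ 110011✓ 110101✓ 110110✓ 110111✓ 111000✓ 111110✓ 111111✓
Round 1: -10001✓ -10010✓ -10011✓ -10101✓ -10110✓ -10111✓ -11110✓ -11111✓ 0-0100✓ 0-0101✓ 0-0110✓ 0-0111✓ 0-1001 0-1100✓ 00-100✓ 000-00 0001-0✓ 0001-1✓ 00010-✓ 00011-✓ 0010-1 01-001✓ 01-100✓ 01-101✓ 01-110✓ 01-111✓ 010-01✓ 010-10✓ 010-11✓ 0100-1✓ 01001-✓ 0101-0✓ 0101-1✓ 01010-✓ 01011-✓ 011-01✓ 0111-0✓ 0111-1✓ 01110-✓ 01111-✓ 1-0010✓ 1-0011✓ 1-1000 1-1110 10001-✓ 11-000 11-110✓ 11-111✓ 110-01✓ 110-10✓ 110-11✓ 1100-0✓ 1100-1✓ 11000-✓ 11001-✓ 1101-1✓ 11011-✓ 11111-✓
Round 2: -1-110✓ -1-111✓ -10-01✓ -10-10✓ -10-11✓ -100-1✓ -1001-✓ -101-1✓ -1011-✓ -1111-✓ 0--100 0-01-0✓ 0-01-1✓ 0-010-✓ 0-011-✓ 0001--✓ 01--01 01-1-0✓ 01-1-1✓ 01-10-✓ 01-11-✓ 010--1✓ 010-1-✓ 0101--✓ 0111--✓ 1-001- 11-11-✓ 110--1✓ 110-1-✓ 1100--
Round 3: -1-11- -10--1 -10-1- 0-01-- 01-1--
PIs = {-1-11-, -10--1, -10-1-, 0--100, 0-01--, 0-1001, 000-00, 0010-1, 01--01, 01-1--, 1-001-, 1-1000, 1-1110, 11-000, 1100--}
Coverage chart:
  m0: 000-00 ←essential
  m4: 0--100,0-01--,000-00
  m5: 0-01-- ←essential
  m6: 0-01-- ←essential
  m7: 0-01-- ←essential
  m9: 0-1001,0010-1
  m11: 0010-1 ←essential
  m12: 0--100 ←essential
  m17: -10--1,01--01
  m18: -10-1- ←essential
  m19: -10--1,-10-1-
  m20: 0--100,0-01--,01-1--
  m21: -10--1,0-01--,01--01,01-1--
  m22: -1-11-,-10-1-,0-01--,01-1--
  m23: -1-11-,-10--1,-10-1-,0-01--,01-1--
  m25: 0-1001,01--01
  m28: 0--100,01-1--
  m29: 01--01,01-1--
  m30: -1-11-,01-1--
  m31: -1-11-,01-1--
  m34: 1-001- ←essential
  m35: 1-001- ←essential
  m40: 1-1000 ←essential
  m46: 1-1110 ←essential
  m48: 11-000,1100--
  m49: -10--1,1100--
  m50: -10-1-,1-001-,1100--
  m51: -10--1,-10-1-,1-001-,1100--
  m53: -10--1 ←essential
  m54: -1-11-,-10-1-
  m55: -1-11-,-10--1,-10-1-
  m56: 1-1000,11-000
  m62: -1-11-,1-1110
Essential: -10--1, -10-1-, 0--100, 0-01--, 000-00, 0010-1, 1-001-, 1-1000, 1-1110

YES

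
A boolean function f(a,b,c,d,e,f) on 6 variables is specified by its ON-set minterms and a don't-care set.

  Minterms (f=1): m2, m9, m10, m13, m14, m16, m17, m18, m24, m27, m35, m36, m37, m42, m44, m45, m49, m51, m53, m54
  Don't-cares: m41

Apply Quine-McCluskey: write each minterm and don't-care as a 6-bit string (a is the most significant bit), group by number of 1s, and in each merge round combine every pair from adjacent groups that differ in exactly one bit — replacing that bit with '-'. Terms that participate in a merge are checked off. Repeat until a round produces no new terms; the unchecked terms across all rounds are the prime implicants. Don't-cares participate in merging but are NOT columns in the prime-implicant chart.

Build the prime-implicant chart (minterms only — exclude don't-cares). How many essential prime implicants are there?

size-2^0 implicants → 000010(✓)  001001(✓)  001010(✓)  001101(✓)  001110(✓)  010000(✓)  010001(✓)  010010(✓)  011000(✓)  011011  100011(✓)  100100(✓)  100101(✓)  101001(✓)  101010(✓)  101100(✓)  101101(✓)  110001(✓)  110011(✓)  110101(✓)  110110
size-2^1 implicants → -01001(✓)  -01010  -01101(✓)  -10001  0-0010  00-010  001-01(✓)  001-10  01-000  0100-0  01000-  1-0011  1-0101  10-100(✓)  10-101(✓)  10010-(✓)  101-01(✓)  10110-(✓)  110-01  1100-1
size-2^2 implicants → -01-01  10-10-
Unchecked terms (primes): -01-01, -01010, -10001, 0-0010, 00-010, 001-10, 01-000, 0100-0, 01000-, 011011, 1-0011, 1-0101, 10-10-, 110-01, 1100-1, 110110
Minterm coverage:
  m2 ⊆ 0-0010,00-010
  m9 ⊆ -01-01 [E]
  m10 ⊆ -01010,00-010,001-10
  m13 ⊆ -01-01 [E]
  m14 ⊆ 001-10 [E]
  m16 ⊆ 01-000,0100-0,01000-
  m17 ⊆ -10001,01000-
  m18 ⊆ 0-0010,0100-0
  m24 ⊆ 01-000 [E]
  m27 ⊆ 011011 [E]
  m35 ⊆ 1-0011 [E]
  m36 ⊆ 10-10- [E]
  m37 ⊆ 1-0101,10-10-
  m42 ⊆ -01010 [E]
  m44 ⊆ 10-10- [E]
  m45 ⊆ -01-01,10-10-
  m49 ⊆ -10001,110-01,1100-1
  m51 ⊆ 1-0011,1100-1
  m53 ⊆ 1-0101,110-01
  m54 ⊆ 110110 [E]
E = {-01-01, -01010, 001-10, 01-000, 011011, 1-0011, 10-10-, 110110}

8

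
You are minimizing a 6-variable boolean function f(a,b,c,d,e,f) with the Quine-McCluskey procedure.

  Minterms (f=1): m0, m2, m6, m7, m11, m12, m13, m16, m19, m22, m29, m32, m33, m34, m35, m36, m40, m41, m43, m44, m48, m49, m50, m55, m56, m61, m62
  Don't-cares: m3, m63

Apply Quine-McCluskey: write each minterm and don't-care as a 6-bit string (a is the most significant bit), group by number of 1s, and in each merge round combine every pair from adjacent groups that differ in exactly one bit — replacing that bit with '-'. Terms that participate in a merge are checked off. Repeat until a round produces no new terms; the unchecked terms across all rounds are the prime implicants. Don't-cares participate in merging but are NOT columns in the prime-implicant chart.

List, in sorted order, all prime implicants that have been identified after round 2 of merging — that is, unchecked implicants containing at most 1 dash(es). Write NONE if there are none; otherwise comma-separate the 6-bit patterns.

-01100, -11101, 0-0011, 0-0110, 0-1101, 00110-, 11-111, 1111-1, 11111-

size-2^0 implicants → 000000(✓)  000010(✓)  000011(✓)  000110(✓)  000111(✓)  001011(✓)  001100(✓)  001101(✓)  010000(✓)  010011(✓)  010110(✓)  011101(✓)  100000(✓)  100001(✓)  100010(✓)  100011(✓)  100100(✓)  101000(✓)  101001(✓)  101011(✓)  101100(✓)  110000(✓)  110001(✓)  110010(✓)  110111(✓)  111000(✓)  111101(✓)  111110(✓)  111111(✓)
size-2^1 implicants → -00000(✓)  -00010(✓)  -00011(✓)  -01011(✓)  -01100  -10000(✓)  -11101  0-0000(✓)  0-0011  0-0110  0-1101  00-011(✓)  000-10(✓)  000-11(✓)  0000-0(✓)  00001-(✓)  00011-(✓)  00110-  1-0000(✓)  1-0001(✓)  1-0010(✓)  1-1000(✓)  10-000(✓)  10-001(✓)  10-011(✓)  10-100(✓)  100-00(✓)  1000-0(✓)  1000-1(✓)  10000-(✓)  10001-(✓)  101-00(✓)  1010-1(✓)  10100-(✓)  11-000(✓)  11-111  1100-0(✓)  11000-(✓)  1111-1  11111-
size-2^2 implicants → --0000  -0-011  -000-0  -0001-  000-1-  1--000  1-00-0  1-000-  10--00  10-0-1  10-00-  1000--
Unchecked terms (primes): --0000, -0-011, -000-0, -0001-, -01100, -11101, 0-0011, 0-0110, 0-1101, 000-1-, 00110-, 1--000, 1-00-0, 1-000-, 10--00, 10-0-1, 10-00-, 1000--, 11-111, 1111-1, 11111-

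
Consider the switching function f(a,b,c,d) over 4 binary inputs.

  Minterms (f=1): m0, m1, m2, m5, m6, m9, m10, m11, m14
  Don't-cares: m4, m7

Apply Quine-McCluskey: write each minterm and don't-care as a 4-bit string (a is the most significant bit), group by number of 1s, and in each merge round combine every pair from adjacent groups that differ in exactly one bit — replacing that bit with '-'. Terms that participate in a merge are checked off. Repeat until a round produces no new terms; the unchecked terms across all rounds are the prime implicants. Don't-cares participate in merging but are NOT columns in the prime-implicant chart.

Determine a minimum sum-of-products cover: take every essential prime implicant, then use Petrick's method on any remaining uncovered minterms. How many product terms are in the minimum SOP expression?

3

size-2^0 implicants → 0000(✓)  0001(✓)  0010(✓)  0100(✓)  0101(✓)  0110(✓)  0111(✓)  1001(✓)  1010(✓)  1011(✓)  1110(✓)
size-2^1 implicants → -001  -010(✓)  -110(✓)  0-00(✓)  0-01(✓)  0-10(✓)  00-0(✓)  000-(✓)  01-0(✓)  01-1(✓)  010-(✓)  011-(✓)  1-10(✓)  10-1  101-
size-2^2 implicants → --10  0--0  0-0-  01--
Unchecked terms (primes): --10, -001, 0--0, 0-0-, 01--, 10-1, 101-
Minterm coverage:
  m0 ⊆ 0--0,0-0-
  m1 ⊆ -001,0-0-
  m2 ⊆ --10,0--0
  m5 ⊆ 0-0-,01--
  m6 ⊆ --10,0--0,01--
  m9 ⊆ -001,10-1
  m10 ⊆ --10,101-
  m11 ⊆ 10-1,101-
  m14 ⊆ --10 [E]
E = {--10}
Petrick residual → 0-0-, 10-1
Cover = cd' + a'c' + ab'd  |cover|=3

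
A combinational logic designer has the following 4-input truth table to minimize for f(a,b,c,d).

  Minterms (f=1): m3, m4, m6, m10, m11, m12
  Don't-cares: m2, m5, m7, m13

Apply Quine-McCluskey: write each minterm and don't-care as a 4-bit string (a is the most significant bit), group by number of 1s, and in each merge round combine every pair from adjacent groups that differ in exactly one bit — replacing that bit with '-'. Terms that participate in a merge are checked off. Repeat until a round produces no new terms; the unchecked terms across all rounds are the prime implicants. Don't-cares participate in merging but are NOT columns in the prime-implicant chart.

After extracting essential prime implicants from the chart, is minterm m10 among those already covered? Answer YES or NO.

Round 0: 0010✓ 0011✓ 0100✓ 0101✓ 0110✓ 0111✓ 1010✓ 1011✓ 1100✓ 1101✓
Round 1: -010✓ -011✓ -100✓ -101✓ 0-10✓ 0-11✓ 001-✓ 01-0✓ 01-1✓ 010-✓ 011-✓ 101-✓ 110-✓
Round 2: -01- -10- 0-1- 01--
PIs = {-01-, -10-, 0-1-, 01--}
Coverage chart:
  m3: -01-,0-1-
  m4: -10-,01--
  m6: 0-1-,01--
  m10: -01- ←essential
  m11: -01- ←essential
  m12: -10- ←essential
Essential: -01-, -10-

YES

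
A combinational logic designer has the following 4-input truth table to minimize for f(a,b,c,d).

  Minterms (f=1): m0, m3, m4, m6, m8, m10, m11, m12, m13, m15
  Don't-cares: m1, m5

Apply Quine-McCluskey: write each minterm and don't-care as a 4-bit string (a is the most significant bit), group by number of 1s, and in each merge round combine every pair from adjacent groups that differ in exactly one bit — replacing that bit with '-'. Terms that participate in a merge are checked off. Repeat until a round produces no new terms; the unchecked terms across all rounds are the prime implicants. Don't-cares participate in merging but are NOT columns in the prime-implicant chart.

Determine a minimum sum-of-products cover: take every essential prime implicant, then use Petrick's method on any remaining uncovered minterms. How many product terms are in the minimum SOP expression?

5

size-2^0 implicants → 0000(✓)  0001(✓)  0011(✓)  0100(✓)  0101(✓)  0110(✓)  1000(✓)  1010(✓)  1011(✓)  1100(✓)  1101(✓)  1111(✓)
size-2^1 implicants → -000(✓)  -011  -100(✓)  -101(✓)  0-00(✓)  0-01(✓)  00-1  000-(✓)  01-0  010-(✓)  1-00(✓)  1-11  10-0  101-  11-1  110-(✓)
size-2^2 implicants → --00  -10-  0-0-
Unchecked terms (primes): --00, -011, -10-, 0-0-, 00-1, 01-0, 1-11, 10-0, 101-, 11-1
Minterm coverage:
  m0 ⊆ --00,0-0-
  m3 ⊆ -011,00-1
  m4 ⊆ --00,-10-,0-0-,01-0
  m6 ⊆ 01-0 [E]
  m8 ⊆ --00,10-0
  m10 ⊆ 10-0,101-
  m11 ⊆ -011,1-11,101-
  m12 ⊆ --00,-10-
  m13 ⊆ -10-,11-1
  m15 ⊆ 1-11,11-1
E = {01-0}
Petrick residual → --00, -011, 10-0, 11-1
Cover = c'd' + b'cd + a'bd' + ab'd' + abd  |cover|=5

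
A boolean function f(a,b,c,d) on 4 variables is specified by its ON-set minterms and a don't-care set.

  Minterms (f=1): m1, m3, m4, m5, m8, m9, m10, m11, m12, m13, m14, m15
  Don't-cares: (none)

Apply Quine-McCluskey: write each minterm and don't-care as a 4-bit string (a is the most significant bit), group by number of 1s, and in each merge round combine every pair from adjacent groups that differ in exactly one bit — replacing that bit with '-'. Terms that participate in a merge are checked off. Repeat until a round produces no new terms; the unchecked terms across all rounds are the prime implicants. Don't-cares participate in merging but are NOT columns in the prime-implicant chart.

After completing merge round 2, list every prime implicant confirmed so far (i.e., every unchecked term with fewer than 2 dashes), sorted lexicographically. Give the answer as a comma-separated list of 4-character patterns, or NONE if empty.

NONE

size-2^0 implicants → 0001(✓)  0011(✓)  0100(✓)  0101(✓)  1000(✓)  1001(✓)  1010(✓)  1011(✓)  1100(✓)  1101(✓)  1110(✓)  1111(✓)
size-2^1 implicants → -001(✓)  -011(✓)  -100(✓)  -101(✓)  0-01(✓)  00-1(✓)  010-(✓)  1-00(✓)  1-01(✓)  1-10(✓)  1-11(✓)  10-0(✓)  10-1(✓)  100-(✓)  101-(✓)  11-0(✓)  11-1(✓)  110-(✓)  111-(✓)
size-2^2 implicants → --01  -0-1  -10-  1--0(✓)  1--1(✓)  1-0-(✓)  1-1-(✓)  10--(✓)  11--(✓)
size-2^3 implicants → 1---
Unchecked terms (primes): --01, -0-1, -10-, 1---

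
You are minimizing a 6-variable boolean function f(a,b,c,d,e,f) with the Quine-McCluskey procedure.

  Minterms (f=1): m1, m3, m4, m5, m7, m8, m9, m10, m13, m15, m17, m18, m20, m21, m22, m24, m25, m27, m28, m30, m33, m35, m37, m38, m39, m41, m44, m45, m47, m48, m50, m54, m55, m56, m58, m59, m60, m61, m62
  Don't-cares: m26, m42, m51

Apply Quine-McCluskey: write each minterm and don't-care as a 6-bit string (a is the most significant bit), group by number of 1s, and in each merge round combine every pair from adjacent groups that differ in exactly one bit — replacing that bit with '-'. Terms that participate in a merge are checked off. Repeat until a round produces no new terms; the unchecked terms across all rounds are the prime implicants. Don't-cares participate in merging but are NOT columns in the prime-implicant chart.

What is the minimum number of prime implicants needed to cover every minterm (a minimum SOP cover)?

12

[col 0] 000001*, 000011*, 000100*, 000101*, 000111*, 001000*, 001001*, 001010*, 001101*, 001111*, 010001*, 010010*, 010100*, 010101*, 010110*, 011000*, 011001*, 011010*, 011011*, 011100*, 011110*, 100001*, 100011*, 100101*, 100110*, 100111*, 101001*, 101010*, 101100*, 101101*, 101111*, 110000*, 110010*, 110011*, 110110*, 110111*, 111000*, 111010*, 111011*, 111100*, 111101*, 111110*
[col 1] -00001*, -00011*, -00101*, -00111*, -01001*, -01010*, -01101*, -01111*, -10010*, -10110*, -11000*, -11010*, -11011*, -11100*, -11110*, 0-0001*, 0-0100*, 0-0101*, 0-1000*, 0-1001*, 0-1010*, 00-001*, 00-101*, 00-111*, 000-01*, 000-11*, 0000-1*, 0001-1*, 00010-*, 001-01*, 0010-0*, 00100-*, 0011-1*, 01-001*, 01-010*, 01-100*, 01-110*, 010-01*, 010-10*, 0101-0*, 01010-*, 011-00*, 011-10*, 0110-0*, 0110-1*, 01100-*, 01101-*, 0111-0*, 1-0011*, 1-0110*, 1-0111*, 1-1010*, 1-1100*, 1-1101*, 10-001*, 10-101*, 10-111*, 100-01*, 100-11*, 1000-1*, 1001-1*, 10011-*, 101-01*, 1011-1*, 10110-*, 11-000*, 11-010*, 11-011*, 11-110*, 110-10*, 110-11*, 1100-0*, 11001-*, 11011-*, 111-00*, 111-10*, 1110-0*, 11101-*, 1111-0*, 11110-*
[col 2] --1010, -0-001*, -0-101*, -0-111*, -00-01*, -00-11*, -000-1*, -001-1*, -01-01*, -011-1*, -1-010*, -1-110*, -10-10*, -11-00*, -11-10*, -110-0*, -1101-, -111-0*, 0--001, 0-0-01, 0-010-, 0-10-0, 0-100-, 00--01*, 00-1-1*, 000--1*, 01--10*, 01-1-0, 011--0*, 0110--, 1-0-11, 1-011-, 1-110-, 10--01*, 10-1-1*, 100--1*, 11--10*, 11-0-0, 11-01-, 110-1-, 111--0*
[col 3] -0--01, -0-1-1, -00--1, -1--10, -11--0
Prime implicants: --1010, -0--01, -0-1-1, -00--1, -1--10, -11--0, -1101-, 0--001, 0-0-01, 0-010-, 0-10-0, 0-100-, 01-1-0, 0110--, 1-0-11, 1-011-, 1-110-, 11-0-0, 11-01-, 110-1-
PI chart (minterm → PIs covering it):
  1 | -0--01,-00--1,0--001,0-0-01
  3 | -00--1  (sole → essential)
  4 | 0-010-  (sole → essential)
  5 | -0--01,-0-1-1,-00--1,0-0-01,0-010-
  7 | -0-1-1,-00--1
  8 | 0-10-0,0-100-
  9 | -0--01,0--001,0-100-
  10 | --1010,0-10-0
  13 | -0--01,-0-1-1
  15 | -0-1-1  (sole → essential)
  17 | 0--001,0-0-01
  18 | -1--10  (sole → essential)
  20 | 0-010-,01-1-0
  21 | 0-0-01,0-010-
  22 | -1--10,01-1-0
  24 | -11--0,0-10-0,0-100-,0110--
  25 | 0--001,0-100-,0110--
  27 | -1101-,0110--
  28 | -11--0,01-1-0
  30 | -1--10,-11--0,01-1-0
  33 | -0--01,-00--1
  35 | -00--1,1-0-11
  37 | -0--01,-0-1-1,-00--1
  38 | 1-011-  (sole → essential)
  39 | -0-1-1,-00--1,1-0-11,1-011-
  41 | -0--01  (sole → essential)
  44 | 1-110-  (sole → essential)
  45 | -0--01,-0-1-1,1-110-
  47 | -0-1-1  (sole → essential)
  48 | 11-0-0  (sole → essential)
  50 | -1--10,11-0-0,11-01-,110-1-
  54 | -1--10,1-011-,110-1-
  55 | 1-0-11,1-011-,110-1-
  56 | -11--0,11-0-0
  58 | --1010,-1--10,-11--0,-1101-,11-0-0,11-01-
  59 | -1101-,11-01-
  60 | -11--0,1-110-
  61 | 1-110-  (sole → essential)
  62 | -1--10,-11--0
Essential prime implicants: -0--01, -0-1-1, -00--1, -1--10, 0-010-, 1-011-, 1-110-, 11-0-0
Petrick residual → -11--0, -1101-, 0--001, 0-10-0
Minimum SOP uses 12 PIs: b'e'f + b'df + b'c'f + bef' + bcf' + bcd'e + a'd'e'f + a'c'de' + a'cd'f' + ac'de + acde' + abd'f'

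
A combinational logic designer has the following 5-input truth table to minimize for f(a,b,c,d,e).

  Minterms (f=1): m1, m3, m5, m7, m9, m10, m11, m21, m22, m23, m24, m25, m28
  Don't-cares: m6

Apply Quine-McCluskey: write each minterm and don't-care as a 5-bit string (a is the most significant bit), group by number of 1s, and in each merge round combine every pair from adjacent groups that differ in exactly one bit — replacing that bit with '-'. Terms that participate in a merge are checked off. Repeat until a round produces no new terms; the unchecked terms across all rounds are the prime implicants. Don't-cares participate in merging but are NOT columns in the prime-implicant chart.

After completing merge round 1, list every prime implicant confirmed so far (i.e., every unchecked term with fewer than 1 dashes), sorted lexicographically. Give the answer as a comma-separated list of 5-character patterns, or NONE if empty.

NONE

[col 0] 00001*, 00011*, 00101*, 00110*, 00111*, 01001*, 01010*, 01011*, 10101*, 10110*, 10111*, 11000*, 11001*, 11100*
[col 1] -0101*, -0110*, -0111*, -1001, 0-001*, 0-011*, 00-01*, 00-11*, 000-1*, 001-1*, 0011-*, 010-1*, 0101-, 101-1*, 1011-*, 11-00, 1100-
[col 2] -01-1, -011-, 0-0-1, 00--1
Prime implicants: -01-1, -011-, -1001, 0-0-1, 00--1, 0101-, 11-00, 1100-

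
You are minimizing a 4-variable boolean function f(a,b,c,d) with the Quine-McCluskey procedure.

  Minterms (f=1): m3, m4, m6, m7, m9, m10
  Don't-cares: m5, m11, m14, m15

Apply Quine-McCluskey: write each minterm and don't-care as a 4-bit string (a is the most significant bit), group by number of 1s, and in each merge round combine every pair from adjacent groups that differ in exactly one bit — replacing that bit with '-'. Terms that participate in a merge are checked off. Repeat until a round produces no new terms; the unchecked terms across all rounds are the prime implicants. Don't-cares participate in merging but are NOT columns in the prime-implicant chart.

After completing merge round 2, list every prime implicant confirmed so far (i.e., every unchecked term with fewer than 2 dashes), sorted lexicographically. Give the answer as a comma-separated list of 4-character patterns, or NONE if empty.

Round 0: 0011✓ 0100✓ 0101✓ 0110✓ 0111✓ 1001✓ 1010✓ 1011✓ 1110✓ 1111✓
Round 1: -011✓ -110✓ -111✓ 0-11✓ 01-0✓ 01-1✓ 010-✓ 011-✓ 1-10✓ 1-11✓ 10-1 101-✓ 111-✓
Round 2: --11 -11- 01-- 1-1-
PIs = {--11, -11-, 01--, 1-1-, 10-1}

10-1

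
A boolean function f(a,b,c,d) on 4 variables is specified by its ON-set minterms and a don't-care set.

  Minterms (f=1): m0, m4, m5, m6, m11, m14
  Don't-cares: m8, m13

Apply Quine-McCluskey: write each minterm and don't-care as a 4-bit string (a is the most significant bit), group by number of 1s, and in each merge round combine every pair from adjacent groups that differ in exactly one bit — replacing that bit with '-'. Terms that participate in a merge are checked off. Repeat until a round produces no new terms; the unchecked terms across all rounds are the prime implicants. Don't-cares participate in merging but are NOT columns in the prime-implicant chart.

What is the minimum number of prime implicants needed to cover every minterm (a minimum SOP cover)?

[col 0] 0000*, 0100*, 0101*, 0110*, 1000*, 1011, 1101*, 1110*
[col 1] -000, -101, -110, 0-00, 01-0, 010-
Prime implicants: -000, -101, -110, 0-00, 01-0, 010-, 1011
PI chart (minterm → PIs covering it):
  0 | -000,0-00
  4 | 0-00,01-0,010-
  5 | -101,010-
  6 | -110,01-0
  11 | 1011  (sole → essential)
  14 | -110  (sole → essential)
Essential prime implicants: -110, 1011
Petrick residual → -000, 010-
Minimum SOP uses 4 PIs: b'c'd' + bcd' + a'bc' + ab'cd

4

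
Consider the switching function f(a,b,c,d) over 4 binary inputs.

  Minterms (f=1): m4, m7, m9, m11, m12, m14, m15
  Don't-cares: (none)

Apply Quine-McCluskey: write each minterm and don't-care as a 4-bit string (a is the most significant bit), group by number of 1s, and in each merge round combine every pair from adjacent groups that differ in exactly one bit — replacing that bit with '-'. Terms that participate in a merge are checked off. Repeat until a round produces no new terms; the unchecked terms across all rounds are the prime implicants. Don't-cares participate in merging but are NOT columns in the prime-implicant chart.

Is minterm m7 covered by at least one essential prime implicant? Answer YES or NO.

YES

[col 0] 0100*, 0111*, 1001*, 1011*, 1100*, 1110*, 1111*
[col 1] -100, -111, 1-11, 10-1, 11-0, 111-
Prime implicants: -100, -111, 1-11, 10-1, 11-0, 111-
PI chart (minterm → PIs covering it):
  4 | -100  (sole → essential)
  7 | -111  (sole → essential)
  9 | 10-1  (sole → essential)
  11 | 1-11,10-1
  12 | -100,11-0
  14 | 11-0,111-
  15 | -111,1-11,111-
Essential prime implicants: -100, -111, 10-1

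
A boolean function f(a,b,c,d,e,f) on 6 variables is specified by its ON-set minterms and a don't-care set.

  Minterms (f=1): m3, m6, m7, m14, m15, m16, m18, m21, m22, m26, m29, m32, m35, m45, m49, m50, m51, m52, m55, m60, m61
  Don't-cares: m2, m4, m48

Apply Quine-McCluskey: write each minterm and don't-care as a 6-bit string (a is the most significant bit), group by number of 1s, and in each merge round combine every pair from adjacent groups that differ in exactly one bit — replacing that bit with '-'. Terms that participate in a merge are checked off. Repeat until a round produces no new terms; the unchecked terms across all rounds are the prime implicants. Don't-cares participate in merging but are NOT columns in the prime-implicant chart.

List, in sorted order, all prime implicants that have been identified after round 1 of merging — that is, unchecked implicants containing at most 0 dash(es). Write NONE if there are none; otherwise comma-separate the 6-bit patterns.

NONE

[col 0] 000010*, 000011*, 000100*, 000110*, 000111*, 001110*, 001111*, 010000*, 010010*, 010101*, 010110*, 011010*, 011101*, 100000*, 100011*, 101101*, 110000*, 110001*, 110010*, 110011*, 110100*, 110111*, 111100*, 111101*
[col 1] -00011, -10000*, -10010*, -11101, 0-0010*, 0-0110*, 00-110*, 00-111*, 000-10*, 000-11*, 00001-*, 0001-0, 00011-*, 00111-*, 01-010, 01-101, 010-10*, 0100-0*, 1-0000, 1-0011, 1-1101, 11-100, 110-00, 110-11, 1100-0*, 1100-1*, 11000-*, 11001-*, 11110-
[col 2] -100-0, 0-0-10, 00-11-, 000-1-, 1100--
Prime implicants: -00011, -100-0, -11101, 0-0-10, 00-11-, 000-1-, 0001-0, 01-010, 01-101, 1-0000, 1-0011, 1-1101, 11-100, 110-00, 110-11, 1100--, 11110-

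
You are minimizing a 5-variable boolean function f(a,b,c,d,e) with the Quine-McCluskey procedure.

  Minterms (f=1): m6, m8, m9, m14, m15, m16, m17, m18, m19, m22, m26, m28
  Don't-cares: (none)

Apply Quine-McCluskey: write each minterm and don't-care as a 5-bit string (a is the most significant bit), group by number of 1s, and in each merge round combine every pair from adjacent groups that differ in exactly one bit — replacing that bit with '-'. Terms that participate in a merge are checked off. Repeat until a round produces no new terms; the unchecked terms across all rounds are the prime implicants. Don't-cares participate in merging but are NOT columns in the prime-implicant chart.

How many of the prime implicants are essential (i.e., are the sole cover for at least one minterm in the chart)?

5

Round 0: 00110✓ 01000✓ 01001✓ 01110✓ 01111✓ 10000✓ 10001✓ 10010✓ 10011✓ 10110✓ 11010✓ 11100
Round 1: -0110 0-110 0100- 0111- 1-010 10-10 100-0✓ 100-1✓ 1000-✓ 1001-✓
Round 2: 100--
PIs = {-0110, 0-110, 0100-, 0111-, 1-010, 10-10, 100--, 11100}
Coverage chart:
  m6: -0110,0-110
  m8: 0100- ←essential
  m9: 0100- ←essential
  m14: 0-110,0111-
  m15: 0111- ←essential
  m16: 100-- ←essential
  m17: 100-- ←essential
  m18: 1-010,10-10,100--
  m19: 100-- ←essential
  m22: -0110,10-10
  m26: 1-010 ←essential
  m28: 11100 ←essential
Essential: 0100-, 0111-, 1-010, 100--, 11100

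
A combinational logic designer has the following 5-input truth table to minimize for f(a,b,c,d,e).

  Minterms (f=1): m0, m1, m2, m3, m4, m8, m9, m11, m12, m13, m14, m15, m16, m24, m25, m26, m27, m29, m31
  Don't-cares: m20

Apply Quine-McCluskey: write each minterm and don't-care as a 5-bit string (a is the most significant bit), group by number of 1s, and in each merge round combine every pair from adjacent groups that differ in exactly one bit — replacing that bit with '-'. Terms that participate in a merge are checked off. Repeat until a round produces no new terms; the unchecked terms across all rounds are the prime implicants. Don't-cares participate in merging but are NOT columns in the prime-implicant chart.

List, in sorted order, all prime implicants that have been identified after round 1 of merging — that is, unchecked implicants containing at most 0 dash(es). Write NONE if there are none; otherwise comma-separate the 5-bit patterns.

NONE

size-2^0 implicants → 00000(✓)  00001(✓)  00010(✓)  00011(✓)  00100(✓)  01000(✓)  01001(✓)  01011(✓)  01100(✓)  01101(✓)  01110(✓)  01111(✓)  10000(✓)  10100(✓)  11000(✓)  11001(✓)  11010(✓)  11011(✓)  11101(✓)  11111(✓)
size-2^1 implicants → -0000(✓)  -0100(✓)  -1000(✓)  -1001(✓)  -1011(✓)  -1101(✓)  -1111(✓)  0-000(✓)  0-001(✓)  0-011(✓)  0-100(✓)  00-00(✓)  000-0(✓)  000-1(✓)  0000-(✓)  0001-(✓)  01-00(✓)  01-01(✓)  01-11(✓)  010-1(✓)  0100-(✓)  011-0(✓)  011-1(✓)  0110-(✓)  0111-(✓)  1-000(✓)  10-00(✓)  11-01(✓)  11-11(✓)  110-0(✓)  110-1(✓)  1100-(✓)  1101-(✓)  111-1(✓)
size-2^2 implicants → --000  -0-00  -1-01(✓)  -1-11(✓)  -10-1(✓)  -100-  -11-1(✓)  0--00  0-0-1  0-00-  000--  01--1(✓)  01-0-  011--  11--1(✓)  110--
size-2^3 implicants → -1--1
Unchecked terms (primes): --000, -0-00, -1--1, -100-, 0--00, 0-0-1, 0-00-, 000--, 01-0-, 011--, 110--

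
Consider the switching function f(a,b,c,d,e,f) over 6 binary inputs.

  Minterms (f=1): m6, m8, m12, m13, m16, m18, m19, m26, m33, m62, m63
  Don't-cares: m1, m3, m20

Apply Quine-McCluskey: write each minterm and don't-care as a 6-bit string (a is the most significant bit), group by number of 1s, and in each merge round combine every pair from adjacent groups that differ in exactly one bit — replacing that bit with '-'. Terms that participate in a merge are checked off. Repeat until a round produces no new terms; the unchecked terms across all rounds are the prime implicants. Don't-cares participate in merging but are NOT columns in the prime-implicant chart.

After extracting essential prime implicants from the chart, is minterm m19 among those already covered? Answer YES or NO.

[col 0] 000001*, 000011*, 000110, 001000*, 001100*, 001101*, 010000*, 010010*, 010011*, 010100*, 011010*, 100001*, 111110*, 111111*
[col 1] -00001, 0-0011, 0000-1, 001-00, 00110-, 01-010, 010-00, 0100-0, 01001-, 11111-
Prime implicants: -00001, 0-0011, 0000-1, 000110, 001-00, 00110-, 01-010, 010-00, 0100-0, 01001-, 11111-
PI chart (minterm → PIs covering it):
  6 | 000110  (sole → essential)
  8 | 001-00  (sole → essential)
  12 | 001-00,00110-
  13 | 00110-  (sole → essential)
  16 | 010-00,0100-0
  18 | 01-010,0100-0,01001-
  19 | 0-0011,01001-
  26 | 01-010  (sole → essential)
  33 | -00001  (sole → essential)
  62 | 11111-  (sole → essential)
  63 | 11111-  (sole → essential)
Essential prime implicants: -00001, 000110, 001-00, 00110-, 01-010, 11111-

NO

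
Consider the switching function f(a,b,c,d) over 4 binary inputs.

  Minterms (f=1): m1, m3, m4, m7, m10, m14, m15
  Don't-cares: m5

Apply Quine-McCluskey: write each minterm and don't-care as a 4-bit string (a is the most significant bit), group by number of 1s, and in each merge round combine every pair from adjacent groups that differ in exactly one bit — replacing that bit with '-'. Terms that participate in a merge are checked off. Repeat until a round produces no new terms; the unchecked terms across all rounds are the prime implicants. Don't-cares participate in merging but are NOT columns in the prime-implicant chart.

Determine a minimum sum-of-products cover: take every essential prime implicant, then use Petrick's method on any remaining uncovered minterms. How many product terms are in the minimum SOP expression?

Round 0: 0001✓ 0011✓ 0100✓ 0101✓ 0111✓ 1010✓ 1110✓ 1111✓
Round 1: -111 0-01✓ 0-11✓ 00-1✓ 01-1✓ 010- 1-10 111-
Round 2: 0--1
PIs = {-111, 0--1, 010-, 1-10, 111-}
Coverage chart:
  m1: 0--1 ←essential
  m3: 0--1 ←essential
  m4: 010- ←essential
  m7: -111,0--1
  m10: 1-10 ←essential
  m14: 1-10,111-
  m15: -111,111-
Essential: 0--1, 010-, 1-10
Petrick residual → -111
Min cover (4 terms): bcd + a'd + a'bc' + acd'

4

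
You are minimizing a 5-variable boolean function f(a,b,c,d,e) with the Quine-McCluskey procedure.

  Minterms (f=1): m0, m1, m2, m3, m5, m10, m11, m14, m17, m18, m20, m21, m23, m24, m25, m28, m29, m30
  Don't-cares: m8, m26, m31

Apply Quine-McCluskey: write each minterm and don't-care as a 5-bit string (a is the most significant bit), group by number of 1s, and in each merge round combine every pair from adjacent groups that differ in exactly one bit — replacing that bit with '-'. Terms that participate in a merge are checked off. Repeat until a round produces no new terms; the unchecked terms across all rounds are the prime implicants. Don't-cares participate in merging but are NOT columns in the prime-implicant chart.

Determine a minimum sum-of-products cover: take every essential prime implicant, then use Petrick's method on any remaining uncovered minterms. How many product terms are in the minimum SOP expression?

size-2^0 implicants → 00000(✓)  00001(✓)  00010(✓)  00011(✓)  00101(✓)  01000(✓)  01010(✓)  01011(✓)  01110(✓)  10001(✓)  10010(✓)  10100(✓)  10101(✓)  10111(✓)  11000(✓)  11001(✓)  11010(✓)  11100(✓)  11101(✓)  11110(✓)  11111(✓)
size-2^1 implicants → -0001(✓)  -0010(✓)  -0101(✓)  -1000(✓)  -1010(✓)  -1110(✓)  0-000(✓)  0-010(✓)  0-011(✓)  00-01(✓)  000-0(✓)  000-1(✓)  0000-(✓)  0001-(✓)  01-10(✓)  010-0(✓)  0101-(✓)  1-001(✓)  1-010(✓)  1-100(✓)  1-101(✓)  1-111(✓)  10-01(✓)  101-1(✓)  1010-(✓)  11-00(✓)  11-01(✓)  11-10(✓)  110-0(✓)  1100-(✓)  111-0(✓)  111-1(✓)  1110-(✓)  1111-(✓)
size-2^2 implicants → --010  -0-01  -1-10  -10-0  0-0-0  0-01-  000--  1--01  1-1-1  1-10-  11--0  11-0-  111--
Unchecked terms (primes): --010, -0-01, -1-10, -10-0, 0-0-0, 0-01-, 000--, 1--01, 1-1-1, 1-10-, 11--0, 11-0-, 111--
Minterm coverage:
  m0 ⊆ 0-0-0,000--
  m1 ⊆ -0-01,000--
  m2 ⊆ --010,0-0-0,0-01-,000--
  m3 ⊆ 0-01-,000--
  m5 ⊆ -0-01 [E]
  m10 ⊆ --010,-1-10,-10-0,0-0-0,0-01-
  m11 ⊆ 0-01- [E]
  m14 ⊆ -1-10 [E]
  m17 ⊆ -0-01,1--01
  m18 ⊆ --010 [E]
  m20 ⊆ 1-10- [E]
  m21 ⊆ -0-01,1--01,1-1-1,1-10-
  m23 ⊆ 1-1-1 [E]
  m24 ⊆ -10-0,11--0,11-0-
  m25 ⊆ 1--01,11-0-
  m28 ⊆ 1-10-,11--0,11-0-,111--
  m29 ⊆ 1--01,1-1-1,1-10-,11-0-,111--
  m30 ⊆ -1-10,11--0,111--
E = {--010, -0-01, -1-10, 0-01-, 1-1-1, 1-10-}
Petrick residual → 0-0-0, 11-0-
Cover = c'de' + b'd'e + bde' + a'c'e' + a'c'd + ace + acd' + abd'  |cover|=8

8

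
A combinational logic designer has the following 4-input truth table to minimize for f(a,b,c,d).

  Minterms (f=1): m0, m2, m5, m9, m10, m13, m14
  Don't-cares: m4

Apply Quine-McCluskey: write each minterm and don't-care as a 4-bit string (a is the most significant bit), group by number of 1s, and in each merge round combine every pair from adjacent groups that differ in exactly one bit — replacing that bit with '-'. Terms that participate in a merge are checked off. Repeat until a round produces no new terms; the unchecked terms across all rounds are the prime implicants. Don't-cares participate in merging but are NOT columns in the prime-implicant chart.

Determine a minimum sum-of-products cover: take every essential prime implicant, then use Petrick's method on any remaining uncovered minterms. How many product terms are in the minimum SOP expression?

[col 0] 0000*, 0010*, 0100*, 0101*, 1001*, 1010*, 1101*, 1110*
[col 1] -010, -101, 0-00, 00-0, 010-, 1-01, 1-10
Prime implicants: -010, -101, 0-00, 00-0, 010-, 1-01, 1-10
PI chart (minterm → PIs covering it):
  0 | 0-00,00-0
  2 | -010,00-0
  5 | -101,010-
  9 | 1-01  (sole → essential)
  10 | -010,1-10
  13 | -101,1-01
  14 | 1-10  (sole → essential)
Essential prime implicants: 1-01, 1-10
Petrick residual → -101, 00-0
Minimum SOP uses 4 PIs: bc'd + a'b'd' + ac'd + acd'

4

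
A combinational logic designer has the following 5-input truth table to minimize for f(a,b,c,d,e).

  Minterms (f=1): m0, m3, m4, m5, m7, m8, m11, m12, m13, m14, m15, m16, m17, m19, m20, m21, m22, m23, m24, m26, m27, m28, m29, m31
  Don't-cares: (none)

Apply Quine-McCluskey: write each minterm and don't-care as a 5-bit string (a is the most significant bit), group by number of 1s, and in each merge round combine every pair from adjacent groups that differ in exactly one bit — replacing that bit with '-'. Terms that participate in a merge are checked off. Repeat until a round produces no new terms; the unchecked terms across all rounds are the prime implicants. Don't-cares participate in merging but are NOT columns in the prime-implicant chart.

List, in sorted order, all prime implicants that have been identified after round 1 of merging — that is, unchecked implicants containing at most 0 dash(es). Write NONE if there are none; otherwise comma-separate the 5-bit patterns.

NONE

[col 0] 00000*, 00011*, 00100*, 00101*, 00111*, 01000*, 01011*, 01100*, 01101*, 01110*, 01111*, 10000*, 10001*, 10011*, 10100*, 10101*, 10110*, 10111*, 11000*, 11010*, 11011*, 11100*, 11101*, 11111*
[col 1] -0000*, -0011*, -0100*, -0101*, -0111*, -1000*, -1011*, -1100*, -1101*, -1111*, 0-000*, 0-011*, 0-100*, 0-101*, 0-111*, 00-00*, 00-11*, 001-1*, 0010-*, 01-00*, 01-11*, 011-0*, 011-1*, 0110-*, 0111-*, 1-000*, 1-011*, 1-100*, 1-101*, 1-111*, 10-00*, 10-01*, 10-11*, 100-1*, 1000-*, 101-0*, 101-1*, 1010-*, 1011-*, 11-00*, 11-11*, 110-0, 1101-, 111-1*, 1110-*
[col 2] --000*, --011*, --100*, --101*, --111*, -0-00*, -0-11*, -01-1*, -010-*, -1-00*, -1-11*, -11-1*, -110-*, 0--00*, 0--11*, 0-1-1*, 0-10-*, 011--, 1--00*, 1--11*, 1-1-1*, 1-10-*, 10--1, 10-0-, 101--
[col 3] ---00, ---11, --1-1, --10-
Prime implicants: ---00, ---11, --1-1, --10-, 011--, 10--1, 10-0-, 101--, 110-0, 1101-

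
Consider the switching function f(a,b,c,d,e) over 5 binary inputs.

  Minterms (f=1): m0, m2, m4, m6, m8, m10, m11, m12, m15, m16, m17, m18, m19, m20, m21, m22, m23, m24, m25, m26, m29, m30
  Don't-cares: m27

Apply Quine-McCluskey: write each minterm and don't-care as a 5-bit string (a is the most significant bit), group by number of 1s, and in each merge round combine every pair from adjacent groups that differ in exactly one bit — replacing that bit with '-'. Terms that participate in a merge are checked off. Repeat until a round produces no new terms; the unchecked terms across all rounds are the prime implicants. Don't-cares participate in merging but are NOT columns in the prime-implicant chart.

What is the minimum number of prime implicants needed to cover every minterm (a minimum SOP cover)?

[col 0] 00000*, 00010*, 00100*, 00110*, 01000*, 01010*, 01011*, 01100*, 01111*, 10000*, 10001*, 10010*, 10011*, 10100*, 10101*, 10110*, 10111*, 11000*, 11001*, 11010*, 11011*, 11101*, 11110*
[col 1] -0000*, -0010*, -0100*, -0110*, -1000*, -1010*, -1011*, 0-000*, 0-010*, 0-100*, 00-00*, 00-10*, 000-0*, 001-0*, 01-00*, 01-11, 010-0*, 0101-*, 1-000*, 1-001*, 1-010*, 1-011*, 1-101*, 1-110*, 10-00*, 10-01*, 10-10*, 10-11*, 100-0*, 100-1*, 1000-*, 1001-*, 101-0*, 101-1*, 1010-*, 1011-*, 11-01*, 11-10*, 110-0*, 110-1*, 1100-*, 1101-*
[col 2] --000*, --010*, -0-00*, -0-10*, -00-0*, -01-0*, -10-0*, -101-, 0--00, 0-0-0*, 00--0*, 1--01, 1--10, 1-0-0*, 1-0-1*, 1-00-*, 1-01-*, 10--0*, 10--1*, 10-0-*, 10-1-*, 100--*, 101--*, 110--*
[col 3] --0-0, -0--0, 1-0--, 10---
Prime implicants: --0-0, -0--0, -101-, 0--00, 01-11, 1--01, 1--10, 1-0--, 10---
PI chart (minterm → PIs covering it):
  0 | --0-0,-0--0,0--00
  2 | --0-0,-0--0
  4 | -0--0,0--00
  6 | -0--0  (sole → essential)
  8 | --0-0,0--00
  10 | --0-0,-101-
  11 | -101-,01-11
  12 | 0--00  (sole → essential)
  15 | 01-11  (sole → essential)
  16 | --0-0,-0--0,1-0--,10---
  17 | 1--01,1-0--,10---
  18 | --0-0,-0--0,1--10,1-0--,10---
  19 | 1-0--,10---
  20 | -0--0,10---
  21 | 1--01,10---
  22 | -0--0,1--10,10---
  23 | 10---  (sole → essential)
  24 | --0-0,1-0--
  25 | 1--01,1-0--
  26 | --0-0,-101-,1--10,1-0--
  29 | 1--01  (sole → essential)
  30 | 1--10  (sole → essential)
Essential prime implicants: -0--0, 0--00, 01-11, 1--01, 1--10, 10---
Petrick residual → --0-0
Minimum SOP uses 7 PIs: c'e' + b'e' + a'd'e' + a'bde + ad'e + ade' + ab'

7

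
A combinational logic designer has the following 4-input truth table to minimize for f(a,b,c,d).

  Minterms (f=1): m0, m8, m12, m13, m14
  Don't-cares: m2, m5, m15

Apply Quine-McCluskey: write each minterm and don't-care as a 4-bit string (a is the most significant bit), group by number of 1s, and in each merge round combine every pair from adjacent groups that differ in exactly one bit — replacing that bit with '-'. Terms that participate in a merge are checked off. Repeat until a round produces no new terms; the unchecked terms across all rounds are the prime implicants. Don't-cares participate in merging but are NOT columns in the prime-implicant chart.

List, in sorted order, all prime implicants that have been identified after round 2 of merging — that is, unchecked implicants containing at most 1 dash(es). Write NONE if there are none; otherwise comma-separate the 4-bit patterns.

-000, -101, 00-0, 1-00

[col 0] 0000*, 0010*, 0101*, 1000*, 1100*, 1101*, 1110*, 1111*
[col 1] -000, -101, 00-0, 1-00, 11-0*, 11-1*, 110-*, 111-*
[col 2] 11--
Prime implicants: -000, -101, 00-0, 1-00, 11--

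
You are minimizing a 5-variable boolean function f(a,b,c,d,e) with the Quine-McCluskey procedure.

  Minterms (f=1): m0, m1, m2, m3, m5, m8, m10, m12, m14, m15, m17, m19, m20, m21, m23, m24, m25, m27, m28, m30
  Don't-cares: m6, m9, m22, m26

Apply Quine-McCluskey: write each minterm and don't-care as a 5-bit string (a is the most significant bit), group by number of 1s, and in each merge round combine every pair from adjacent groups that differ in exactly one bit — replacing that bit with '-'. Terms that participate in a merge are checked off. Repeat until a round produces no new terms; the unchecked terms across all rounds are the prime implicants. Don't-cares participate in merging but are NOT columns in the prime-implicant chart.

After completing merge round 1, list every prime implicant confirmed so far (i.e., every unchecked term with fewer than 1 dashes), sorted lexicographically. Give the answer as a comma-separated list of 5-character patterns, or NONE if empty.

[col 0] 00000*, 00001*, 00010*, 00011*, 00101*, 00110*, 01000*, 01001*, 01010*, 01100*, 01110*, 01111*, 10001*, 10011*, 10100*, 10101*, 10110*, 10111*, 11000*, 11001*, 11010*, 11011*, 11100*, 11110*
[col 1] -0001*, -0011*, -0101*, -0110*, -1000*, -1001*, -1010*, -1100*, -1110*, 0-000*, 0-001*, 0-010*, 0-110*, 00-01*, 00-10*, 000-0*, 000-1*, 0000-*, 0001-*, 01-00*, 01-10*, 010-0*, 0100-*, 011-0*, 0111-, 1-001*, 1-011*, 1-100*, 1-110*, 10-01*, 10-11*, 100-1*, 101-0*, 101-1*, 1010-*, 1011-*, 11-00*, 11-10*, 110-0*, 110-1*, 1100-*, 1101-*, 111-0*
[col 2] --001, --110, -0-01, -00-1, -1-00*, -1-10*, -10-0*, -100-, -11-0*, 0--10, 0-0-0, 0-00-, 000--, 01--0*, 1-0-1, 1-1-0, 10--1, 101--, 11--0*, 110--
[col 3] -1--0
Prime implicants: --001, --110, -0-01, -00-1, -1--0, -100-, 0--10, 0-0-0, 0-00-, 000--, 0111-, 1-0-1, 1-1-0, 10--1, 101--, 110--

NONE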